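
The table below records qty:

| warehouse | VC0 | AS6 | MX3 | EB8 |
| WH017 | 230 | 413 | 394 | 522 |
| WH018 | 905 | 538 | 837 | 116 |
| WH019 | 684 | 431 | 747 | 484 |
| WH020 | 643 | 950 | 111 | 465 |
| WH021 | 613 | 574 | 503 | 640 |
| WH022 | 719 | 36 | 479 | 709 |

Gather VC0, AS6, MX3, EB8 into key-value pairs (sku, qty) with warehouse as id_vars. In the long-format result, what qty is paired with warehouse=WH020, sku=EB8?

465

Unpivoting turns each (warehouse, wide-column) pair into one long row.
The wide cell at row WH020, column EB8 holds 465, so the long row (WH020, EB8) has qty=465.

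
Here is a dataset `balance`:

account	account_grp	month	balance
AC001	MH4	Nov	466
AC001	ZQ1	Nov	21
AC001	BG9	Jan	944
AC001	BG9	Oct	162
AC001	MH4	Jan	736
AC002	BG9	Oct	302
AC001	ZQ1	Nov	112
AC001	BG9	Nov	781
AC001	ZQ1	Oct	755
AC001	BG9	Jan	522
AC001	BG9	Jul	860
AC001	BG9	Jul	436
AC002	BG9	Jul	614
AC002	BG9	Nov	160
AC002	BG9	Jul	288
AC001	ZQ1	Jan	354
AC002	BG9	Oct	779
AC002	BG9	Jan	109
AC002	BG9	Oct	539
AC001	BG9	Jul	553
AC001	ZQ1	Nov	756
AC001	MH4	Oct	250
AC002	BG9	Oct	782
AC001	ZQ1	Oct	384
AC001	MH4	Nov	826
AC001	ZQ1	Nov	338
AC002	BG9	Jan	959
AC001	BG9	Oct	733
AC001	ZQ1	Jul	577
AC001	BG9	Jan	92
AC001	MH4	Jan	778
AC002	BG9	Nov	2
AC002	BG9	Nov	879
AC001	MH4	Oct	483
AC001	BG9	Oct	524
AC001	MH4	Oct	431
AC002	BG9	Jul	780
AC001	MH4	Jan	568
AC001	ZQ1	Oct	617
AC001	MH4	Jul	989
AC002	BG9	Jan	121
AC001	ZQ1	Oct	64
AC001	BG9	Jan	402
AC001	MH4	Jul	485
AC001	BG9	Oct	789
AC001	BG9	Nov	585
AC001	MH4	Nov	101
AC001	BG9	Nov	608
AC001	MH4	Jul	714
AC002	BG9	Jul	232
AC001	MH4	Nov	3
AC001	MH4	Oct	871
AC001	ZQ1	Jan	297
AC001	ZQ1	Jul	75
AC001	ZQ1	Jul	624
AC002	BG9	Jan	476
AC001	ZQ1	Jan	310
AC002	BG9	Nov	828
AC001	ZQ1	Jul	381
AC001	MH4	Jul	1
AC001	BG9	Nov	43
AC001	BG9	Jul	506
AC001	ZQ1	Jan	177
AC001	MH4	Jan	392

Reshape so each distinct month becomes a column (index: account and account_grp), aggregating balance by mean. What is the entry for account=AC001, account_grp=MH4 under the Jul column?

547.25

Rows with account=AC001, account_grp=MH4 and month=Jul: balance values are 989, 485, 714, 1.
(989 + 485 + 714 + 1) / 4 = 547.25.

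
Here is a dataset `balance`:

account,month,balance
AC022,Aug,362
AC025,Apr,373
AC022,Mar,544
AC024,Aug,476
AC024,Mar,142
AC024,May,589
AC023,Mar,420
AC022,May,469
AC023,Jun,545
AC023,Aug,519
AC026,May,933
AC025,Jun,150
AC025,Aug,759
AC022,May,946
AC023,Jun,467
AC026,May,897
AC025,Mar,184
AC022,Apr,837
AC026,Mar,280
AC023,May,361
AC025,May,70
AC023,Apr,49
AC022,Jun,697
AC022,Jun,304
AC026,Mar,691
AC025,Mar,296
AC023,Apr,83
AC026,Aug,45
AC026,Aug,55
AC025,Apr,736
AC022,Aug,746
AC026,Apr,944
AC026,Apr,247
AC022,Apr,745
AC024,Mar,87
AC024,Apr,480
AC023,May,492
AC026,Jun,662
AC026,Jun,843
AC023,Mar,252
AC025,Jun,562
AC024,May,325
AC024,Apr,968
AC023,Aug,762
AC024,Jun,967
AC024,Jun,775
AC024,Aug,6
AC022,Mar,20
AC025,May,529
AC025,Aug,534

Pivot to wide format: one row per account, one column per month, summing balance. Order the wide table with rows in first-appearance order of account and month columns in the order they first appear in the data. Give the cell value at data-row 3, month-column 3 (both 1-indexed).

With rows in first-appearance order of account, row 3 is account=AC024. month columns in first-appearance order: Aug, Apr, Mar, May, Jun; column 3 is Mar.
Long rows with account=AC024, month=Mar: 142 + 87 = 229.

229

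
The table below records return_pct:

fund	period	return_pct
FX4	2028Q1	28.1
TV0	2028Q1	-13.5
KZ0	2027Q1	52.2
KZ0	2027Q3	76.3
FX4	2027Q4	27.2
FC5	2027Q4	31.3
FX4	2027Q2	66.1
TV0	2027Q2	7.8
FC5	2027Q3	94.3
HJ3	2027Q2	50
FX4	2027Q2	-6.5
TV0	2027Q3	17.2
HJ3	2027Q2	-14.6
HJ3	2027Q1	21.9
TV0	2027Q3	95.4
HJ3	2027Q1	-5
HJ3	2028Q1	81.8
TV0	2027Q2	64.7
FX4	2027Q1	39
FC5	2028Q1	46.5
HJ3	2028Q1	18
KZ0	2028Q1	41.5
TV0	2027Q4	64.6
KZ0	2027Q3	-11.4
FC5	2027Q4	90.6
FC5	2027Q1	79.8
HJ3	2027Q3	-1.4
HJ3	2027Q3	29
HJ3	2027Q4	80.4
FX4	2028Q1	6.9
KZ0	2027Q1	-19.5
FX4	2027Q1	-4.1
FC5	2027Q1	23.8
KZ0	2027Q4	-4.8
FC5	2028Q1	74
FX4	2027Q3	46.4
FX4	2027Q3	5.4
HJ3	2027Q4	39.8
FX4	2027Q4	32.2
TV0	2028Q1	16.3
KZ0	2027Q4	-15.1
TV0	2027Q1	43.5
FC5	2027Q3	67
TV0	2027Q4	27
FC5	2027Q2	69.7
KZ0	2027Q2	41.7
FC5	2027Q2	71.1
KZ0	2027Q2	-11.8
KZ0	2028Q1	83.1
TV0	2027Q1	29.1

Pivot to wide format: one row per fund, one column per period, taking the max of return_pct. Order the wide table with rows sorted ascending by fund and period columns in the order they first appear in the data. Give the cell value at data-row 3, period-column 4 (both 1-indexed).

With rows sorted ascending by fund, row 3 is fund=HJ3. period columns in first-appearance order: 2028Q1, 2027Q1, 2027Q3, 2027Q4, 2027Q2; column 4 is 2027Q4.
Long rows with fund=HJ3, period=2027Q4: max(80.4, 39.8) = 80.4.

80.4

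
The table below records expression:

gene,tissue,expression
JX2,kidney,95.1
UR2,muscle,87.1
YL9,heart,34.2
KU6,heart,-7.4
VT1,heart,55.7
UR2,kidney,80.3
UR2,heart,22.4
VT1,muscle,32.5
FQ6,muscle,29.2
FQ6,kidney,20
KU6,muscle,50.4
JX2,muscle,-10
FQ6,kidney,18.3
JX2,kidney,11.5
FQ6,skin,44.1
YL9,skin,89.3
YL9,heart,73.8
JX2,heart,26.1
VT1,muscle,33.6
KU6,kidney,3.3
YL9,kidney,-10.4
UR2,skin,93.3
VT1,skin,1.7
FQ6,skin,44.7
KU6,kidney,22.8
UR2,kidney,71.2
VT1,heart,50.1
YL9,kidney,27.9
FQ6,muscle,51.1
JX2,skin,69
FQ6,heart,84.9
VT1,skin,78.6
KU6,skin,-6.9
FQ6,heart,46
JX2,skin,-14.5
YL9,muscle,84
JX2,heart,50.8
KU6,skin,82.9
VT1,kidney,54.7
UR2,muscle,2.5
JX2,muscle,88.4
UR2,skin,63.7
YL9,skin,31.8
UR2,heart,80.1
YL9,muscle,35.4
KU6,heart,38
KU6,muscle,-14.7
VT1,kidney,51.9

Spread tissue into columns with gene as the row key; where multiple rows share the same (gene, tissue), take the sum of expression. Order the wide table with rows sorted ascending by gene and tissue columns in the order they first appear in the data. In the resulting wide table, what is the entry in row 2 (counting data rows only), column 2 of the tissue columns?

78.4

With rows sorted ascending by gene, row 2 is gene=JX2. tissue columns in first-appearance order: kidney, muscle, heart, skin; column 2 is muscle.
Long rows with gene=JX2, tissue=muscle: -10 + 88.4 = 78.4.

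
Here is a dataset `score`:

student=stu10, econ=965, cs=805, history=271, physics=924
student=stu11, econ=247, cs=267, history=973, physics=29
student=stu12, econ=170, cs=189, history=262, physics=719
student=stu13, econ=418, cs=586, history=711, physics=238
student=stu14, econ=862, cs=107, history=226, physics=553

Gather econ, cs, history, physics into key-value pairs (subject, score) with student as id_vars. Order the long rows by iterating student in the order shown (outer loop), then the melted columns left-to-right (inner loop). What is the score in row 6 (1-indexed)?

267

20 rows total (5 × 4). Row 6: index ⌊(6-1)/4⌋ = 1 into student → stu11; (6-1) mod 4 = 1 into the melted columns → cs.
So row 6 is (stu11, cs, 267); score = 267.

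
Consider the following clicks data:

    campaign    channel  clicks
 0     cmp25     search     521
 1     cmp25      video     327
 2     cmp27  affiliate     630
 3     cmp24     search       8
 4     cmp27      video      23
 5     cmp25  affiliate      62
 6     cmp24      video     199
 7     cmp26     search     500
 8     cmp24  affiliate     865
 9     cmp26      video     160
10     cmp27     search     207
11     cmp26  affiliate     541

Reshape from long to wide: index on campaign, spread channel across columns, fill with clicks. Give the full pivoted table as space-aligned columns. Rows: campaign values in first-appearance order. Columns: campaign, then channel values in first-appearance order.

Columns: campaign plus the 3 distinct channel values (search, video, affiliate).
For example, row cmp25 column search takes clicks=521 from the long row (cmp25, search).

campaign  search  video  affiliate
cmp25     521     327    62       
cmp27     207     23     630      
cmp24     8       199    865      
cmp26     500     160    541      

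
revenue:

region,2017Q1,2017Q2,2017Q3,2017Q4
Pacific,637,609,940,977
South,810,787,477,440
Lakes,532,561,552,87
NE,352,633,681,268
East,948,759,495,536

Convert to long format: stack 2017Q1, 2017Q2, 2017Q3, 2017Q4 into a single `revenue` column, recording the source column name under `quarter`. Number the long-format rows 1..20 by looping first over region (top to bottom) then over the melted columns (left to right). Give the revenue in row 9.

532

20 rows total (5 × 4). Row 9: index ⌊(9-1)/4⌋ = 2 into region → Lakes; (9-1) mod 4 = 0 into the melted columns → 2017Q1.
So row 9 is (Lakes, 2017Q1, 532); revenue = 532.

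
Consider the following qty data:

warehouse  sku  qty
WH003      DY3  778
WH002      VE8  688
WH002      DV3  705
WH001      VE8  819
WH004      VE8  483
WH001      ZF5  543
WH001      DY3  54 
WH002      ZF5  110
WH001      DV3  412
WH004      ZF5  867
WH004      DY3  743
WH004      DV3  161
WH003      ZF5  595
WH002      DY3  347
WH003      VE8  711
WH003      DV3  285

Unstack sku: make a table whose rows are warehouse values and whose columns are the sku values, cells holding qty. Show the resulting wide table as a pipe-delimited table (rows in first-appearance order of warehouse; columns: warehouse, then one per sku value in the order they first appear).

Columns: warehouse plus the 4 distinct sku values (DY3, VE8, DV3, ZF5).
For example, row WH003 column DY3 takes qty=778 from the long row (WH003, DY3).

| warehouse | DY3 | VE8 | DV3 | ZF5 |
| WH003 | 778 | 711 | 285 | 595 |
| WH002 | 347 | 688 | 705 | 110 |
| WH001 | 54 | 819 | 412 | 543 |
| WH004 | 743 | 483 | 161 | 867 |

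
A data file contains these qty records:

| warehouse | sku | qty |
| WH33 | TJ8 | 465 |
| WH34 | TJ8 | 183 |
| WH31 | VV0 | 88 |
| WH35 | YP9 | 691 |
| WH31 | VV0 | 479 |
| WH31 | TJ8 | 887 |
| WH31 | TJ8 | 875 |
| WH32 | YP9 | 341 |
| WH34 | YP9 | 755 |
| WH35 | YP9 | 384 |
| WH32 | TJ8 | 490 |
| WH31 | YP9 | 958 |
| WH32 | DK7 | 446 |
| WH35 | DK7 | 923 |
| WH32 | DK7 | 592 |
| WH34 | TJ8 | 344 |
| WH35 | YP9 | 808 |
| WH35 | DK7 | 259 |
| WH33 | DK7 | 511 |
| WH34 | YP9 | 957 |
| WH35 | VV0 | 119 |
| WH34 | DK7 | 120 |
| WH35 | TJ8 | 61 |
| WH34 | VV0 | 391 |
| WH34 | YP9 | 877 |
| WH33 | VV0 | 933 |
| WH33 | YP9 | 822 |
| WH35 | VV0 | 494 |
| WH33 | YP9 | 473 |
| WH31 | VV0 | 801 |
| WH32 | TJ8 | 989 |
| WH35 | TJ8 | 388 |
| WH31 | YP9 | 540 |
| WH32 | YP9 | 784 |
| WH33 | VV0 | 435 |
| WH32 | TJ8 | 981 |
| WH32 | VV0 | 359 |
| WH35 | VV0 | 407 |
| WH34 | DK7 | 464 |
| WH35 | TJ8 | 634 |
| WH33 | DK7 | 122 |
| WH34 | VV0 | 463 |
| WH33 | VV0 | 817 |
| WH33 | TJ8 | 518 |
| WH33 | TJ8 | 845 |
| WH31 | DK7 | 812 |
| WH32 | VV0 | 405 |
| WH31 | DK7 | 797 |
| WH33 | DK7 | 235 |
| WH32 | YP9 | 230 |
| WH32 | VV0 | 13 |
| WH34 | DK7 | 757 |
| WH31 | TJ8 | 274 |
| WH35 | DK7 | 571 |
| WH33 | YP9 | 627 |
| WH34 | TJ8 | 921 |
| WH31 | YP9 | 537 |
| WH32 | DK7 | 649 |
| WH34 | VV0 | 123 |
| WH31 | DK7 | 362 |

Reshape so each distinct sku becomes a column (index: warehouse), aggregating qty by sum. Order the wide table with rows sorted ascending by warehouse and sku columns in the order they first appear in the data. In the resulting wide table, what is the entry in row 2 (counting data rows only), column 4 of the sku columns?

With rows sorted ascending by warehouse, row 2 is warehouse=WH32. sku columns in first-appearance order: TJ8, VV0, YP9, DK7; column 4 is DK7.
Long rows with warehouse=WH32, sku=DK7: 446 + 592 + 649 = 1687.

1687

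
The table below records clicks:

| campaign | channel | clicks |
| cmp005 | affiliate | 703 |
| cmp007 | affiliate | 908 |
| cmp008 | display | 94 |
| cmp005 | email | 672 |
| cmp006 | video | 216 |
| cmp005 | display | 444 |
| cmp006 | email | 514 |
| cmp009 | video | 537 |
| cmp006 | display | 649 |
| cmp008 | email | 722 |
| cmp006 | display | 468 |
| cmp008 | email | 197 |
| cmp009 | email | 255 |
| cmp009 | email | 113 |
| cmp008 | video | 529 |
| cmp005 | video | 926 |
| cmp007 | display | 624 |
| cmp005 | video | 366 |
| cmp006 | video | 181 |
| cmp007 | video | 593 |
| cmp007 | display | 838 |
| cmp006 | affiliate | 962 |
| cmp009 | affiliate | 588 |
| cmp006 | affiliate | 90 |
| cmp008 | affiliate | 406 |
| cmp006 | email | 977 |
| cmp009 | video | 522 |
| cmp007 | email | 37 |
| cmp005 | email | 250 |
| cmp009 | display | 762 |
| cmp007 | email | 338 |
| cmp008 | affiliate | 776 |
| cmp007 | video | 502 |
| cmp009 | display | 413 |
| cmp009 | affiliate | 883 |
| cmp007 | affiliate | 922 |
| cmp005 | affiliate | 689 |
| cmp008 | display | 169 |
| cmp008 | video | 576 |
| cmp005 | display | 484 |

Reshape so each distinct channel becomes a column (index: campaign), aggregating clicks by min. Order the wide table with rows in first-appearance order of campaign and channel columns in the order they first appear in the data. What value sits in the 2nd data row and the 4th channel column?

With rows in first-appearance order of campaign, row 2 is campaign=cmp007. channel columns in first-appearance order: affiliate, display, email, video; column 4 is video.
Long rows with campaign=cmp007, channel=video: min(593, 502) = 502.

502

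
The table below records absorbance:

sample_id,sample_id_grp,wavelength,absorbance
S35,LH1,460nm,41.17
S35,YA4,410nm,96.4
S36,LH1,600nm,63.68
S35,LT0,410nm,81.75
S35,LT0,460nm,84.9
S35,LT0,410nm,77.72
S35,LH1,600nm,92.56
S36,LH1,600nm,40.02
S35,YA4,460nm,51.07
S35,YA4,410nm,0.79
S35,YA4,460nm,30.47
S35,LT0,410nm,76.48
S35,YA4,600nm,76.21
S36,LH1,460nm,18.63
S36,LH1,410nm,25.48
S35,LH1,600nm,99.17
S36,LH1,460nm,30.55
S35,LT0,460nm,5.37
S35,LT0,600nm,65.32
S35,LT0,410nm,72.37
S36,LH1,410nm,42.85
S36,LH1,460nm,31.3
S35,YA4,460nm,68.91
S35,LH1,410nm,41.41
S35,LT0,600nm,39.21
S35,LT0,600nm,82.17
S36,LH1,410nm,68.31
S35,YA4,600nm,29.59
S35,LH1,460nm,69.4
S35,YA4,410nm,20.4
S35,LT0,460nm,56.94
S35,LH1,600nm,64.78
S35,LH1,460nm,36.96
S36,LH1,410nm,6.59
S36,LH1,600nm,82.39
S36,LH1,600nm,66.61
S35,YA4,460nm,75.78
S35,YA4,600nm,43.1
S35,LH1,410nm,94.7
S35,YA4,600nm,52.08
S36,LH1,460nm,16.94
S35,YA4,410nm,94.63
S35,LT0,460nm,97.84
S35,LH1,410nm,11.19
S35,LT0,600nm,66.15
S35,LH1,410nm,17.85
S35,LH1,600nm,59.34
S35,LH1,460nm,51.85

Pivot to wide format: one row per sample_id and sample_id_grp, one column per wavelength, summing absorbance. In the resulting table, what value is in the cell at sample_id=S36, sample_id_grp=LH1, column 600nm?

252.70

Rows with sample_id=S36, sample_id_grp=LH1 and wavelength=600nm: absorbance values are 63.68, 40.02, 82.39, 66.61.
63.68 + 40.02 + 82.39 + 66.61 = 252.70.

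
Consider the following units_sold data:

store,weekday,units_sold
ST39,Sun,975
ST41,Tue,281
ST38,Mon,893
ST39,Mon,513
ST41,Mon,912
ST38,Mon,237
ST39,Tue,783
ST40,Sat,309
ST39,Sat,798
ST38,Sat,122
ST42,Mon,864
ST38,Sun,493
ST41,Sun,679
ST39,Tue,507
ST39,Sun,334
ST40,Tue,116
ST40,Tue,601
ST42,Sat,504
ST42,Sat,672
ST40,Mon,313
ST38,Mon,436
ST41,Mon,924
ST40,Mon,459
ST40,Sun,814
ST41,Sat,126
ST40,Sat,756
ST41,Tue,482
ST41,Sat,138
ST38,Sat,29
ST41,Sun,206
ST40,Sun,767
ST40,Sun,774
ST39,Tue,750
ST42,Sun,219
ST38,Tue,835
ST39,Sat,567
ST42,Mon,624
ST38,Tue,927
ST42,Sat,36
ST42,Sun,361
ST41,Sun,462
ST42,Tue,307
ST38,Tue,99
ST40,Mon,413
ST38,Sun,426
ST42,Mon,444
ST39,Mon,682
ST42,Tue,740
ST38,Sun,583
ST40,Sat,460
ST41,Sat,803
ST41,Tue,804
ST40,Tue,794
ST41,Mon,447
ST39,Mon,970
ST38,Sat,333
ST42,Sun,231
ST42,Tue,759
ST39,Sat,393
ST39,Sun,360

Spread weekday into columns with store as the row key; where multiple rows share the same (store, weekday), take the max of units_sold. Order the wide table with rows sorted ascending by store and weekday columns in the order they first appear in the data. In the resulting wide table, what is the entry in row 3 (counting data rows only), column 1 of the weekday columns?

With rows sorted ascending by store, row 3 is store=ST40. weekday columns in first-appearance order: Sun, Tue, Mon, Sat; column 1 is Sun.
Long rows with store=ST40, weekday=Sun: max(814, 767, 774) = 814.

814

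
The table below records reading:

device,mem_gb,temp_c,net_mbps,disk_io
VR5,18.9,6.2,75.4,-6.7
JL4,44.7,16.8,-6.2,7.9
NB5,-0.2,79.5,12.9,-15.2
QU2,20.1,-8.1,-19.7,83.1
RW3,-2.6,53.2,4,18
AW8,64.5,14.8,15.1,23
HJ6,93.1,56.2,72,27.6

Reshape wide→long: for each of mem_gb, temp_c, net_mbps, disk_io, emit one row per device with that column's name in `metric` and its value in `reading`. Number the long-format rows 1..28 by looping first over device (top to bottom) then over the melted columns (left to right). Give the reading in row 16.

83.1

28 rows total (7 × 4). Row 16: index ⌊(16-1)/4⌋ = 3 into device → QU2; (16-1) mod 4 = 3 into the melted columns → disk_io.
So row 16 is (QU2, disk_io, 83.1); reading = 83.1.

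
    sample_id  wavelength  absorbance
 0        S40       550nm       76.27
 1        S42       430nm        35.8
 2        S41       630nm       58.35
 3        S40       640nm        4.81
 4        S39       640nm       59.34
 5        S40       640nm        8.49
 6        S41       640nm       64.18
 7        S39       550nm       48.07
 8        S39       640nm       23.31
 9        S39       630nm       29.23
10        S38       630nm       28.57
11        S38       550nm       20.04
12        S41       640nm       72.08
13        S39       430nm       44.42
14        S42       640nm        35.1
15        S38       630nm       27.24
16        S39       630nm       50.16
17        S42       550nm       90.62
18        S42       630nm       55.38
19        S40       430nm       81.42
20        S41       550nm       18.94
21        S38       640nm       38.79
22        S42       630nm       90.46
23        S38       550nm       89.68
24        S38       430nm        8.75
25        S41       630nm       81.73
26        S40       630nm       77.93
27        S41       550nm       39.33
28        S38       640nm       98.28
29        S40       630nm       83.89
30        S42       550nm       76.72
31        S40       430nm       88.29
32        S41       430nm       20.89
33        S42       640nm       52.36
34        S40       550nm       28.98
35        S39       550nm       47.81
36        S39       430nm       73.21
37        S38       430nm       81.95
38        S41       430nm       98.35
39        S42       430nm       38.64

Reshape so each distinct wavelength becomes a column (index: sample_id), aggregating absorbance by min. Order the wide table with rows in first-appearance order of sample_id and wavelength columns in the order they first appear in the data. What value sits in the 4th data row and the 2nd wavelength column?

With rows in first-appearance order of sample_id, row 4 is sample_id=S39. wavelength columns in first-appearance order: 550nm, 430nm, 630nm, 640nm; column 2 is 430nm.
Long rows with sample_id=S39, wavelength=430nm: min(44.42, 73.21) = 44.42.

44.42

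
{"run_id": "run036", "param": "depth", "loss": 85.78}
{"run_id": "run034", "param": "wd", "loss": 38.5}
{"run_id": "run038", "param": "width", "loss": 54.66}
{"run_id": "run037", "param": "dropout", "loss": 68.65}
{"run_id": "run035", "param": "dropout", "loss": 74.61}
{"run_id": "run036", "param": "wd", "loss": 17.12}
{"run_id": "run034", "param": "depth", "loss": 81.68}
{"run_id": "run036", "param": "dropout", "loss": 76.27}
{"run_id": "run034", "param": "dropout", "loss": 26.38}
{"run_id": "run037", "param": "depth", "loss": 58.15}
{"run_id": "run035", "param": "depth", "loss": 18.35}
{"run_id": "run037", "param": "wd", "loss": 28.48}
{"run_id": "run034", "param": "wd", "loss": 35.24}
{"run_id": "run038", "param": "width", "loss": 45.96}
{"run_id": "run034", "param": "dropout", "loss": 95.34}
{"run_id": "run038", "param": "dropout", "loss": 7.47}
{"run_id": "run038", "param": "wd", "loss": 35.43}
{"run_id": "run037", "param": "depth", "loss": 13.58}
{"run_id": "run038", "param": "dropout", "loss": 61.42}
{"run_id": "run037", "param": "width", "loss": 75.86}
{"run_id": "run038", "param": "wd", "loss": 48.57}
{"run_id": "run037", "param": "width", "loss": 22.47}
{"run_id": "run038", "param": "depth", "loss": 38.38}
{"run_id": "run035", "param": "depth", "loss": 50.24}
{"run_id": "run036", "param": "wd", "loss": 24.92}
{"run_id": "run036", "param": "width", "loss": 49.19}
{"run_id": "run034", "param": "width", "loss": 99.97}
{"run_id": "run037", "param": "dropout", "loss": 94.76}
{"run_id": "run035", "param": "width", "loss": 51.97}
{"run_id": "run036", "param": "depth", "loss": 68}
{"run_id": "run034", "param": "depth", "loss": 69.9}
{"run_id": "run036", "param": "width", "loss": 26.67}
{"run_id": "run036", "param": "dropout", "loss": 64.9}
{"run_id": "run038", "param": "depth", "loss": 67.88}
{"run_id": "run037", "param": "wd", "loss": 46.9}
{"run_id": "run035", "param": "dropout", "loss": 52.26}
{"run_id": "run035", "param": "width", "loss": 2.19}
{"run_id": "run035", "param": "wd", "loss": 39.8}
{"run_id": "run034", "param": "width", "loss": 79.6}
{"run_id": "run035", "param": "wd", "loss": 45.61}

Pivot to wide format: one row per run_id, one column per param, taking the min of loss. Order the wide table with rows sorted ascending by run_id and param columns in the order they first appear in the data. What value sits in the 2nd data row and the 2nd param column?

39.8

With rows sorted ascending by run_id, row 2 is run_id=run035. param columns in first-appearance order: depth, wd, width, dropout; column 2 is wd.
Long rows with run_id=run035, param=wd: min(39.8, 45.61) = 39.8.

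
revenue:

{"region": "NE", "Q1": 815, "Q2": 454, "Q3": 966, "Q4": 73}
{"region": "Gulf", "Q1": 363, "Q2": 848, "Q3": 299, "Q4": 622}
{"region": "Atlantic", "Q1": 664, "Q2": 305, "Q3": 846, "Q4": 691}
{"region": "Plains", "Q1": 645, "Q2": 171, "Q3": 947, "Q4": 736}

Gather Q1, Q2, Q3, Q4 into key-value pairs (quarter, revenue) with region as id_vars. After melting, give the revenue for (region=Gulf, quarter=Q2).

Unpivoting turns each (region, wide-column) pair into one long row.
The wide cell at row Gulf, column Q2 holds 848, so the long row (Gulf, Q2) has revenue=848.

848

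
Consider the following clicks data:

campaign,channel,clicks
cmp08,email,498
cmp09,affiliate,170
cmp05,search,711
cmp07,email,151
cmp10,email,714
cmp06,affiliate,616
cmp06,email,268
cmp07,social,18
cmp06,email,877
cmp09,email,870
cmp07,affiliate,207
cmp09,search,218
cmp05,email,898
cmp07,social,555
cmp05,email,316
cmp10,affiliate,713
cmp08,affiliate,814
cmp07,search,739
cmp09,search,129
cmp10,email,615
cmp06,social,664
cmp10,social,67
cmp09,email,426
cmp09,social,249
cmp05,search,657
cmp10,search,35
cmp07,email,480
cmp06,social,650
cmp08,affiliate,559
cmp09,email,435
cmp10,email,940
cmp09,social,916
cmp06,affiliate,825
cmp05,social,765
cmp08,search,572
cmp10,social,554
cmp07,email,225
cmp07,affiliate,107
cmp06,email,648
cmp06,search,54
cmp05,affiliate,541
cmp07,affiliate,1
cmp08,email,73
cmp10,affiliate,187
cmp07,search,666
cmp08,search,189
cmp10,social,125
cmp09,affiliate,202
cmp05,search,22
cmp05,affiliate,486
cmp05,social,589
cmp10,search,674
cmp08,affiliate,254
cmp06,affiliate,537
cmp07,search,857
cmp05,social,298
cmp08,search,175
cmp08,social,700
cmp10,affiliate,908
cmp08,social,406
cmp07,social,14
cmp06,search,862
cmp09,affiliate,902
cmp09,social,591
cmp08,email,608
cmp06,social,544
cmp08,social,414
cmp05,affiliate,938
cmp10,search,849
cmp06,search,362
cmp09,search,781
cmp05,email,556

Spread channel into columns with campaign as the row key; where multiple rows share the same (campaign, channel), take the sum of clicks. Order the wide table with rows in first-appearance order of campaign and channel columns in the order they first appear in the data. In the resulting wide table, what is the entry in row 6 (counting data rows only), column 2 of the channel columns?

1978

With rows in first-appearance order of campaign, row 6 is campaign=cmp06. channel columns in first-appearance order: email, affiliate, search, social; column 2 is affiliate.
Long rows with campaign=cmp06, channel=affiliate: 616 + 825 + 537 = 1978.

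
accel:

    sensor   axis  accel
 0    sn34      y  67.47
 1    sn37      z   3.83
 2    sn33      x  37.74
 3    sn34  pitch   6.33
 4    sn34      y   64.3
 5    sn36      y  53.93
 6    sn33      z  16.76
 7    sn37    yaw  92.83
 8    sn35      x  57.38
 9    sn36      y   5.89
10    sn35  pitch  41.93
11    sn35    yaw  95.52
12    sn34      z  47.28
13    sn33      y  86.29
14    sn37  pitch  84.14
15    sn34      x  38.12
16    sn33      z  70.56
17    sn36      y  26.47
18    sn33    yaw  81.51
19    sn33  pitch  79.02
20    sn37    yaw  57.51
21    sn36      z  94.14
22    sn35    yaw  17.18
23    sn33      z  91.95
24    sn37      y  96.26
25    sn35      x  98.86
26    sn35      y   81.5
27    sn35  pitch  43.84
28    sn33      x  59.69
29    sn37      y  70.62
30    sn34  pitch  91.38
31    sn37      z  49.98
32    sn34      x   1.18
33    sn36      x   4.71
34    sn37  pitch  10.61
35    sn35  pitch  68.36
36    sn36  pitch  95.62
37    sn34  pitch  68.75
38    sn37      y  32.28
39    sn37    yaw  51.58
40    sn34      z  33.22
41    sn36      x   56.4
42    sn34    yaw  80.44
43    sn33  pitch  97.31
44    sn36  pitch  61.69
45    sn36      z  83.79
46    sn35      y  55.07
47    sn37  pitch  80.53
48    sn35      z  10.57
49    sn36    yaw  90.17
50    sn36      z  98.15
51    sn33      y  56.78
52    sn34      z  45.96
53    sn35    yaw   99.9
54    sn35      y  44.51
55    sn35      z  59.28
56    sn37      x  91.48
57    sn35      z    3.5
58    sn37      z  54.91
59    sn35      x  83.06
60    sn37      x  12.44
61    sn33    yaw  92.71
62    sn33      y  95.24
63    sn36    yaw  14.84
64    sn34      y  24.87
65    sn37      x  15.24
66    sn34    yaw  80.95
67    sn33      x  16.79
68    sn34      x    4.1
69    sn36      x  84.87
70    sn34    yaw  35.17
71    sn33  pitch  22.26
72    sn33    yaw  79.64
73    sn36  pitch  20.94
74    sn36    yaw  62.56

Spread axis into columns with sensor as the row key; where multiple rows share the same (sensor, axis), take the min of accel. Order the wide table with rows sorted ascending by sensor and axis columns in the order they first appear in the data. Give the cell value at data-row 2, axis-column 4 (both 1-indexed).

With rows sorted ascending by sensor, row 2 is sensor=sn34. axis columns in first-appearance order: y, z, x, pitch, yaw; column 4 is pitch.
Long rows with sensor=sn34, axis=pitch: min(6.33, 91.38, 68.75) = 6.33.

6.33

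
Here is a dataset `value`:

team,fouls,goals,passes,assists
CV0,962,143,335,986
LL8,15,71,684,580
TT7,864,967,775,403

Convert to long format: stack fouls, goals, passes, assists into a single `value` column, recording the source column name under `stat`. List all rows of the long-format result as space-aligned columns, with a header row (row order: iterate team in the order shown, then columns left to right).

Each (team, column) pair becomes one row: 3 × 4 = 12 rows.
For example, (CV0, fouls) → value=962.

team  stat     value
CV0   fouls    962  
CV0   goals    143  
CV0   passes   335  
CV0   assists  986  
LL8   fouls    15   
LL8   goals    71   
LL8   passes   684  
LL8   assists  580  
TT7   fouls    864  
TT7   goals    967  
TT7   passes   775  
TT7   assists  403  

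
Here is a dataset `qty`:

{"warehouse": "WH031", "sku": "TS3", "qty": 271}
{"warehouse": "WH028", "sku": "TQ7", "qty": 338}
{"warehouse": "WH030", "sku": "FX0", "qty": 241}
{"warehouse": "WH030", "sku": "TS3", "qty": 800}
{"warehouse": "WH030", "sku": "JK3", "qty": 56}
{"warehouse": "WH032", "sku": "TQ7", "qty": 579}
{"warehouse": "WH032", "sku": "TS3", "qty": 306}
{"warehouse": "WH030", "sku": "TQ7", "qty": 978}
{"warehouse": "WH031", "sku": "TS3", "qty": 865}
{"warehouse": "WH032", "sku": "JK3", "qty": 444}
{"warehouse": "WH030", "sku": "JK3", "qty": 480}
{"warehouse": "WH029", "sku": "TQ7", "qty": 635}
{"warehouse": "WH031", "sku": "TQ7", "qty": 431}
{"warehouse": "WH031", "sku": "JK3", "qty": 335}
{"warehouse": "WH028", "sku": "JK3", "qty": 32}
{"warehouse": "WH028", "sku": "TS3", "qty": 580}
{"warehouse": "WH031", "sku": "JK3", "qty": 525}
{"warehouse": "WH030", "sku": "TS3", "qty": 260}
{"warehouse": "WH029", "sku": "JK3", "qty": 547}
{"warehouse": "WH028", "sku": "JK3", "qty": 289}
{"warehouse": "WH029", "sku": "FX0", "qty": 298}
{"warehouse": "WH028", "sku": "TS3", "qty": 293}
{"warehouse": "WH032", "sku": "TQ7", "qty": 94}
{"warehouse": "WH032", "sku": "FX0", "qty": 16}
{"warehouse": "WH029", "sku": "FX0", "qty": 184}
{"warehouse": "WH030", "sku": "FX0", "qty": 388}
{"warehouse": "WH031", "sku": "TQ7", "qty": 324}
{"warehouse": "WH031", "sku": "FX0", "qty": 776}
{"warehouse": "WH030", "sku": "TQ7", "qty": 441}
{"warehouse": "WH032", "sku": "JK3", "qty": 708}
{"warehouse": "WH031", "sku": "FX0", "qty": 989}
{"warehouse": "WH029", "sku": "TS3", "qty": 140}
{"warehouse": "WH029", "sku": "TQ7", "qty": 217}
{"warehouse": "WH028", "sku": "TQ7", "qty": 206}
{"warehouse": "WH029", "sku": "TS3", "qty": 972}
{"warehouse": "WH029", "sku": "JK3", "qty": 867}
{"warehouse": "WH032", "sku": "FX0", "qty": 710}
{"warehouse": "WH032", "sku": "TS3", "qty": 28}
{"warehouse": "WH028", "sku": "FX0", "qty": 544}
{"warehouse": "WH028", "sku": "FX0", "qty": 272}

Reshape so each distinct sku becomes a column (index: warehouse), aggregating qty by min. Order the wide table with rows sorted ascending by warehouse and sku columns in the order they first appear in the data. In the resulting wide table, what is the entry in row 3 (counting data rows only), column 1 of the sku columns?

260

With rows sorted ascending by warehouse, row 3 is warehouse=WH030. sku columns in first-appearance order: TS3, TQ7, FX0, JK3; column 1 is TS3.
Long rows with warehouse=WH030, sku=TS3: min(800, 260) = 260.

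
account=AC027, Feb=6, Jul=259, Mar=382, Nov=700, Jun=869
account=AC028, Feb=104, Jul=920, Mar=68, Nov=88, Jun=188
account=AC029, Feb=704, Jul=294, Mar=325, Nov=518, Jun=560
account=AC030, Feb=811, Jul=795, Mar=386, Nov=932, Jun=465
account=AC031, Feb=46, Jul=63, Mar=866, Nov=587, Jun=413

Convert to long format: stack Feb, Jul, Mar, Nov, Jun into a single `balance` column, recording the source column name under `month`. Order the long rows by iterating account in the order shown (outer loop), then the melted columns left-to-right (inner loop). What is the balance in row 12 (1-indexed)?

25 rows total (5 × 5). Row 12: index ⌊(12-1)/5⌋ = 2 into account → AC029; (12-1) mod 5 = 1 into the melted columns → Jul.
So row 12 is (AC029, Jul, 294); balance = 294.

294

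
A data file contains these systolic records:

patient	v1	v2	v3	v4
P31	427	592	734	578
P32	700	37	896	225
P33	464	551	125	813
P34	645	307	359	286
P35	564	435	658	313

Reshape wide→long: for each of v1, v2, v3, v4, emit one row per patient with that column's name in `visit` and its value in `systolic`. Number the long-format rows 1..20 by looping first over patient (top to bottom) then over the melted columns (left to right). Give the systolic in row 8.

20 rows total (5 × 4). Row 8: index ⌊(8-1)/4⌋ = 1 into patient → P32; (8-1) mod 4 = 3 into the melted columns → v4.
So row 8 is (P32, v4, 225); systolic = 225.

225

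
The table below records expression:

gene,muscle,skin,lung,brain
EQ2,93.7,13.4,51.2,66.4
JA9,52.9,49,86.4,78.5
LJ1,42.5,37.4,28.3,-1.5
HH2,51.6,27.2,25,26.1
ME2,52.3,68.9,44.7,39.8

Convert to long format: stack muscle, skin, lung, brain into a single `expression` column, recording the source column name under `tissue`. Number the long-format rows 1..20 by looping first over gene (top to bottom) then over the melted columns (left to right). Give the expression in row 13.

51.6

20 rows total (5 × 4). Row 13: index ⌊(13-1)/4⌋ = 3 into gene → HH2; (13-1) mod 4 = 0 into the melted columns → muscle.
So row 13 is (HH2, muscle, 51.6); expression = 51.6.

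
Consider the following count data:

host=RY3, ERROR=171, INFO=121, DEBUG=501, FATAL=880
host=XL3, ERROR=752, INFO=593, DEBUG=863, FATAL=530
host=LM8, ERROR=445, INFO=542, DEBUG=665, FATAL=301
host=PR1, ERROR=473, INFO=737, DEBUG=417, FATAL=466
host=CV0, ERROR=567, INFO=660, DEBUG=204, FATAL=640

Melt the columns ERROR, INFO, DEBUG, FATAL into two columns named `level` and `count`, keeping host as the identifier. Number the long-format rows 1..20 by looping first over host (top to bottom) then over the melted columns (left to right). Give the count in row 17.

20 rows total (5 × 4). Row 17: index ⌊(17-1)/4⌋ = 4 into host → CV0; (17-1) mod 4 = 0 into the melted columns → ERROR.
So row 17 is (CV0, ERROR, 567); count = 567.

567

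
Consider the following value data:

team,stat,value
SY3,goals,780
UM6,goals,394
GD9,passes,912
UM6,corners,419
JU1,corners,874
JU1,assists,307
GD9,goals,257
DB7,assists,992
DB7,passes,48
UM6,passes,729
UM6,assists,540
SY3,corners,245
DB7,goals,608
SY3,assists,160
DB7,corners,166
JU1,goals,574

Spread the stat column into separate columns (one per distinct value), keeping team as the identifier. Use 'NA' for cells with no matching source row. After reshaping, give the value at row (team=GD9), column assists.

No long-format row has team=GD9 and stat=assists, so the cell is NA.

NA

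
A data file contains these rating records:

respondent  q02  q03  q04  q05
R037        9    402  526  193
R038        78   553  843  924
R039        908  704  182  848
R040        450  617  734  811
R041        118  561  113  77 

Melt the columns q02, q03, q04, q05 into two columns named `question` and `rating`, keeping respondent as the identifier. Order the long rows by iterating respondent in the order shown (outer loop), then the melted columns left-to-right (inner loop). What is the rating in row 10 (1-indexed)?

20 rows total (5 × 4). Row 10: index ⌊(10-1)/4⌋ = 2 into respondent → R039; (10-1) mod 4 = 1 into the melted columns → q03.
So row 10 is (R039, q03, 704); rating = 704.

704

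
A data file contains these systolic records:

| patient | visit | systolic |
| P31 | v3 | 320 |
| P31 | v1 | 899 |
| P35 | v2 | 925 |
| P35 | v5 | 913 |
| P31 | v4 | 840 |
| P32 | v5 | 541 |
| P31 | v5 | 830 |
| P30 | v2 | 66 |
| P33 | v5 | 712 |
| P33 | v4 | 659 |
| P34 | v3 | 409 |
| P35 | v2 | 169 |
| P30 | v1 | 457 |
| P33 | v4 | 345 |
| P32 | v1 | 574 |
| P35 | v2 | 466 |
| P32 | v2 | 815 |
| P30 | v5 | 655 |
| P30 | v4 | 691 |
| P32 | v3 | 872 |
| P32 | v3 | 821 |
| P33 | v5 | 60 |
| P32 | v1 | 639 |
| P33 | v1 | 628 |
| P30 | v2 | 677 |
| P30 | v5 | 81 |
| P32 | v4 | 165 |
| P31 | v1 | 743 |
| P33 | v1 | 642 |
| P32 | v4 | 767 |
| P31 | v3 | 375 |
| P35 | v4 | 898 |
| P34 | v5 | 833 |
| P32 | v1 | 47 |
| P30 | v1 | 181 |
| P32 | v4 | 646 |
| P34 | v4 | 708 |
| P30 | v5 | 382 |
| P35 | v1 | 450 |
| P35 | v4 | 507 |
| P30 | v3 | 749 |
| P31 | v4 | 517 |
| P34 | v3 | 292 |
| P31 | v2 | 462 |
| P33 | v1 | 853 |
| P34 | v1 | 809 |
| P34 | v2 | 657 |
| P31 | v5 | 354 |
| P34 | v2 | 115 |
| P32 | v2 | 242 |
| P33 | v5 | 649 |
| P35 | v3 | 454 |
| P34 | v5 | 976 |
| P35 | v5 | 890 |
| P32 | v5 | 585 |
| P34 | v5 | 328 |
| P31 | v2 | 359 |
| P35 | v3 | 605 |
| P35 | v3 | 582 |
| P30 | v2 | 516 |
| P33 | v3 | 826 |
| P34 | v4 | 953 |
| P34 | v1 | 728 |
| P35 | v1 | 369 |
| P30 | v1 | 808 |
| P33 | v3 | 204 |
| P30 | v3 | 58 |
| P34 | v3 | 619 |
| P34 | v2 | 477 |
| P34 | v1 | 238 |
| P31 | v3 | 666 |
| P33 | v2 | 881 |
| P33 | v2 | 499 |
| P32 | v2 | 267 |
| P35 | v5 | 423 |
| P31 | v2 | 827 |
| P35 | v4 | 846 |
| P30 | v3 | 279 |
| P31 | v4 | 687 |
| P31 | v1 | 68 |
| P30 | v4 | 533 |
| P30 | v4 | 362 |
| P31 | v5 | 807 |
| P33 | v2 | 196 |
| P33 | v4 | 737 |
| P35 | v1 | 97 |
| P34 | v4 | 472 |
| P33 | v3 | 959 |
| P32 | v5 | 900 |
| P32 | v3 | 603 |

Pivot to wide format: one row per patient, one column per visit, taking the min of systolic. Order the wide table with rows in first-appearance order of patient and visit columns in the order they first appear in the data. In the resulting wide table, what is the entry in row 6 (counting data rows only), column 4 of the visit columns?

328

With rows in first-appearance order of patient, row 6 is patient=P34. visit columns in first-appearance order: v3, v1, v2, v5, v4; column 4 is v5.
Long rows with patient=P34, visit=v5: min(833, 976, 328) = 328.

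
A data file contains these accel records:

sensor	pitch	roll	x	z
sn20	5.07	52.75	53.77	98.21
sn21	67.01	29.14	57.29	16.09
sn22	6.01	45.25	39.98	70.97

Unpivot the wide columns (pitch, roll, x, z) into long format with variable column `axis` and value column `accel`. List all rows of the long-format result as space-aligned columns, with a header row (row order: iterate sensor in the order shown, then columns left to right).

Each (sensor, column) pair becomes one row: 3 × 4 = 12 rows.
For example, (sn20, pitch) → accel=5.07.

sensor  axis   accel
sn20    pitch  5.07 
sn20    roll   52.75
sn20    x      53.77
sn20    z      98.21
sn21    pitch  67.01
sn21    roll   29.14
sn21    x      57.29
sn21    z      16.09
sn22    pitch  6.01 
sn22    roll   45.25
sn22    x      39.98
sn22    z      70.97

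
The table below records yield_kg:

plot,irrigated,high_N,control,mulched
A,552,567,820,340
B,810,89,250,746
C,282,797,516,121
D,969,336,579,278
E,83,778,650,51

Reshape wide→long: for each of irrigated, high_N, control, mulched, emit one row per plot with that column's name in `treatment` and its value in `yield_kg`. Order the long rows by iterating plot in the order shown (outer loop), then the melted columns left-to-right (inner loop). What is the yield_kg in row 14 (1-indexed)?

336

20 rows total (5 × 4). Row 14: index ⌊(14-1)/4⌋ = 3 into plot → D; (14-1) mod 4 = 1 into the melted columns → high_N.
So row 14 is (D, high_N, 336); yield_kg = 336.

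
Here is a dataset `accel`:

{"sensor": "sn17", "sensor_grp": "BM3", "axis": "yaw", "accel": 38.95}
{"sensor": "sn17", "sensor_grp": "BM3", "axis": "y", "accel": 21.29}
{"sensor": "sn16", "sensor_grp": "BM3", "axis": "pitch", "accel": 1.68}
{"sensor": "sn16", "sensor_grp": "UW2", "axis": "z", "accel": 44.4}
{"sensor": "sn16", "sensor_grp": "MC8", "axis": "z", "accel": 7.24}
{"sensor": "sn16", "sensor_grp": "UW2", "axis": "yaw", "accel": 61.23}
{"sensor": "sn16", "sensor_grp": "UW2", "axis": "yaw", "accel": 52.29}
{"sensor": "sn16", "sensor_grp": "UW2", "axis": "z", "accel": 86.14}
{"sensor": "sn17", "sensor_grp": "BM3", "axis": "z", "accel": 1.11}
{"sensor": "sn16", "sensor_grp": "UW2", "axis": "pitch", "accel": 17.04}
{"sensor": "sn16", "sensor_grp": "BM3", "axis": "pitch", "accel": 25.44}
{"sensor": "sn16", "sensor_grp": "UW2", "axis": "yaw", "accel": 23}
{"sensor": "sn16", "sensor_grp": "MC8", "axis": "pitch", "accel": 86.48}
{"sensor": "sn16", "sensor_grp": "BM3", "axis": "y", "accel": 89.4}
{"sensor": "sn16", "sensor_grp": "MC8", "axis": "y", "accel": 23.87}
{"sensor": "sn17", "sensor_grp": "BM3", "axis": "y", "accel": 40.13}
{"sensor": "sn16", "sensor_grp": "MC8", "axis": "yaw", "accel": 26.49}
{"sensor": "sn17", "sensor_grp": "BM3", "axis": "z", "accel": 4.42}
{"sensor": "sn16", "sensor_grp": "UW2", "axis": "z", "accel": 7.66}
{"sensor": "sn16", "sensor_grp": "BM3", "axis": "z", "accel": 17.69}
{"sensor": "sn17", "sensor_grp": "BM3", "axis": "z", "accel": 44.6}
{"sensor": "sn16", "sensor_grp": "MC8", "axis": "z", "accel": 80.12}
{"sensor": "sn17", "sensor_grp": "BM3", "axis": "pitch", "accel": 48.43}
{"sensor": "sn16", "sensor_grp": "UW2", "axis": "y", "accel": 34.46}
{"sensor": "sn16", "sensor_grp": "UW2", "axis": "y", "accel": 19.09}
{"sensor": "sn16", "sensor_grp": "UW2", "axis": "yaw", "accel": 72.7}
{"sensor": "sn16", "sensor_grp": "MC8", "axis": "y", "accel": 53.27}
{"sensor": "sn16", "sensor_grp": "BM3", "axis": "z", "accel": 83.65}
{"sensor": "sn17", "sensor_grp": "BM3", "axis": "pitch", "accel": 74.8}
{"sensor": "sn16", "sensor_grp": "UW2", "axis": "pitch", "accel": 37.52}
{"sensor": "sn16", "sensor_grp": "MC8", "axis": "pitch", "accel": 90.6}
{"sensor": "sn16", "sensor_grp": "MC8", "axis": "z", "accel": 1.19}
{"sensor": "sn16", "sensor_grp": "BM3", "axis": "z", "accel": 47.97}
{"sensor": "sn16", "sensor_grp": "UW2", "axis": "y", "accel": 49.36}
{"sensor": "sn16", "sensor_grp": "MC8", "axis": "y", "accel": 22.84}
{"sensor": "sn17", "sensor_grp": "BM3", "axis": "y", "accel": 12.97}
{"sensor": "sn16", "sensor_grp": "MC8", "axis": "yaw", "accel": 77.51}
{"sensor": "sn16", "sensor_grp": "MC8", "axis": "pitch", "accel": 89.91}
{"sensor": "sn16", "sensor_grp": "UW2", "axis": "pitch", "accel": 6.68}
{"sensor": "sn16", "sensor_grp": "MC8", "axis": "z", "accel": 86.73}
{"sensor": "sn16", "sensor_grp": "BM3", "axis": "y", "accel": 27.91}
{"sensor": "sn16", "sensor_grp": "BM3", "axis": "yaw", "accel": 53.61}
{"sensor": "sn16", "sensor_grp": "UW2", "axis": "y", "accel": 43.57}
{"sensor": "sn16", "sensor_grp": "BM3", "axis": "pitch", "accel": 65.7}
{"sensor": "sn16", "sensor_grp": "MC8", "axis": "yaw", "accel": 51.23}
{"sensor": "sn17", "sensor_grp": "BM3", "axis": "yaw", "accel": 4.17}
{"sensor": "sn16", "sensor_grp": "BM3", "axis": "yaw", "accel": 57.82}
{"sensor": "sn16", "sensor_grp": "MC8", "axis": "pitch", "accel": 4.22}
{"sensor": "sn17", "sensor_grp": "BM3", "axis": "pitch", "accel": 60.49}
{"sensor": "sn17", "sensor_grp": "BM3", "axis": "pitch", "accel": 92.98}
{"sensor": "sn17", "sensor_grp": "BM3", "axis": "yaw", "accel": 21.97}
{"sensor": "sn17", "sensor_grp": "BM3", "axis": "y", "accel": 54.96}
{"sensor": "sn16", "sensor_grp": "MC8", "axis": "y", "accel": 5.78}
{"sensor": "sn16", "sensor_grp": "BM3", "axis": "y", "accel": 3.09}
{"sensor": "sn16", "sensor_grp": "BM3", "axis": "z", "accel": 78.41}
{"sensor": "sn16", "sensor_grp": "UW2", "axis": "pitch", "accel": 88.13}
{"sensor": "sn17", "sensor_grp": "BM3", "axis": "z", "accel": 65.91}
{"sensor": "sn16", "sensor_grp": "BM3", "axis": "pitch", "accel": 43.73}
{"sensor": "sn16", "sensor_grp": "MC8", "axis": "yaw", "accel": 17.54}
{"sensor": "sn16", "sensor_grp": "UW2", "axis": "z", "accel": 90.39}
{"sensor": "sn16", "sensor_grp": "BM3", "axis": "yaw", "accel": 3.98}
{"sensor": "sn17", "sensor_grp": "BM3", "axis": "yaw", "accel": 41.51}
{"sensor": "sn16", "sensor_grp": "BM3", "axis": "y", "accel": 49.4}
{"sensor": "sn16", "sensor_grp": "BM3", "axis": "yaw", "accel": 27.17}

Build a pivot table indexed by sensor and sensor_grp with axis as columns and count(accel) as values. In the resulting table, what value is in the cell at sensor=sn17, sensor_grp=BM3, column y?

4

Rows with sensor=sn17, sensor_grp=BM3 and axis=y: accel values are 21.29, 40.13, 12.97, 54.96.
4 rows match — count = 4.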